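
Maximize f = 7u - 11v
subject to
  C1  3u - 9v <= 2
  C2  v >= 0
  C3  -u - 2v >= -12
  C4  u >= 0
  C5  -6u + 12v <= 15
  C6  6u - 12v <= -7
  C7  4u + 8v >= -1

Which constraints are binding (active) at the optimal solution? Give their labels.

C3 and C6

Corner points and f = 7u - 11v:
  (19/4, 29/8) → f = -53/8
  (65/12, 79/24) → f = 41/24
  (0, 5/4) → f = -55/4
  (0, 7/12) → f = -77/12

The maximum is at (65/12, 79/24). Substituting into each constraint, equality holds for C3 and C6; the remaining constraints have slack.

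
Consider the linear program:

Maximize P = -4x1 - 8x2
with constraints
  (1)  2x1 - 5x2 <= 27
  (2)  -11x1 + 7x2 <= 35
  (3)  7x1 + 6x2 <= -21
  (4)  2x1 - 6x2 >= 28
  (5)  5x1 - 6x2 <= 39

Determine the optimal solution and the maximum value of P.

The binding constraints are 2x1 - 5x2 = 27 and -11x1 + 7x2 = 35.
Solving simultaneously gives x1 = -364/41, x2 = -367/41.

x1 = -364/41, x2 = -367/41, maximum P = 4392/41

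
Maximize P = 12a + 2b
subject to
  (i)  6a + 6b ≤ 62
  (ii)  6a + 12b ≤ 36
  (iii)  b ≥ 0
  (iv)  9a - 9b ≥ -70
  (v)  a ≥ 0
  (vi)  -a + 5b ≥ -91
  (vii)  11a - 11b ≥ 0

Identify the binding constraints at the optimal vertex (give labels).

Corner points and P = 12a + 2b:
  (6, 0) → P = 72
  (2, 2) → P = 28
  (0, 0) → P = 0

The maximum is at (6, 0). Substituting into each constraint, equality holds for (ii) and (iii); the remaining constraints have slack.

(ii) and (iii)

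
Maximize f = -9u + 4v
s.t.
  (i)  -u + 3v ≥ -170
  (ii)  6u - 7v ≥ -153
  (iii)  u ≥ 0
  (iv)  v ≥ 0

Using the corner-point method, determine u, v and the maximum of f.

Extreme points and f = -9u + 4v:
  (170, 0) → f = -1530
  (0, 153/7) → f = 612/7
  (0, 0) → f = 0
The feasible region is unbounded (it extends along (3, 1), (7, 6)), but f strictly decreases along every unbounded feasible direction, so there is no improving ray and the maximum is attained at a vertex.

The optimum lies where 6u - 7v = -153 and u = 0.
Solving simultaneously gives u = 0, v = 153/7.

u = 0, v = 153/7, maximum f = 612/7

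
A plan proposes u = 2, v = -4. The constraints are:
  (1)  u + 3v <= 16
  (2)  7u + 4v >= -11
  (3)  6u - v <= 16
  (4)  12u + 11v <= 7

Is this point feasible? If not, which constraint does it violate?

(1): -10 ≤ 16 ✓
(2): -2 ≥ -11 ✓
(3): 16 ≤ 16 ✓
(4): -20 ≤ 7 ✓

feasible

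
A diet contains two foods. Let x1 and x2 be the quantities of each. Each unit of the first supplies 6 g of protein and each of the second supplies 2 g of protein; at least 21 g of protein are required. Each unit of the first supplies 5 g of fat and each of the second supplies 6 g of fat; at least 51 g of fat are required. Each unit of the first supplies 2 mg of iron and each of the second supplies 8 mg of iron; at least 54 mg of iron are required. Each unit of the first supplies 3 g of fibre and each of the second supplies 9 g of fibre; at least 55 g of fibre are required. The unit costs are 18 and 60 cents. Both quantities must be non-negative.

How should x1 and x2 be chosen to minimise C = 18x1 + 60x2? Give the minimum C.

Vertices and C = 18x1 + 60x2:
  (0, 21/2) → C = 630
  (27, 0) → C = 486
  (12/13, 201/26) → C = 6246/13
  (3, 6) → C = 414
The feasible region is unbounded (it extends along (0, 1), (1, 0)), but C strictly increases along every unbounded feasible direction, so there is no improving ray and the minimum is attained at a vertex.

x1 = 3, x2 = 6, minimum C = 414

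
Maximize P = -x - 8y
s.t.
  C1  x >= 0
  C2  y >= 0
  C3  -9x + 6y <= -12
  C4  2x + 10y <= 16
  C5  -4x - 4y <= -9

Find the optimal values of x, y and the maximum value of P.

x = 9/4, y = 0, maximum P = -9/4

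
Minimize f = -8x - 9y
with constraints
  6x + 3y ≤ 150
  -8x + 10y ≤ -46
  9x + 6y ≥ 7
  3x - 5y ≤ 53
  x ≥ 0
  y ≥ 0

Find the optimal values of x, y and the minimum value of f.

Corner points and f = -8x - 9y:
  (39/2, 11) → f = -255
  (303/13, 44/13) → f = -2820/13
  (23/4, 0) → f = -46
  (53/3, 0) → f = -424/3

x = 39/2, y = 11, minimum f = -255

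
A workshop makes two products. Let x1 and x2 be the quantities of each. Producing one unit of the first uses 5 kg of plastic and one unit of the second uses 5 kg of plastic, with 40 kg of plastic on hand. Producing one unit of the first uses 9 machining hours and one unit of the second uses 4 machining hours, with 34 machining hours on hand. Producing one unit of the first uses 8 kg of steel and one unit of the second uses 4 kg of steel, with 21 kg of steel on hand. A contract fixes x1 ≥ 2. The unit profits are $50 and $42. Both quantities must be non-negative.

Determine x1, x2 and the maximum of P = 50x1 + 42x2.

x1 = 2, x2 = 5/4, maximum P = 305/2

Extreme points and P = 50x1 + 42x2:
  (21/8, 0) → P = 525/4
  (2, 0) → P = 100
  (2, 5/4) → P = 305/2

The optimum lies where 8x1 + 4x2 = 21 and x1 = 2.
Solving simultaneously gives x1 = 2, x2 = 5/4.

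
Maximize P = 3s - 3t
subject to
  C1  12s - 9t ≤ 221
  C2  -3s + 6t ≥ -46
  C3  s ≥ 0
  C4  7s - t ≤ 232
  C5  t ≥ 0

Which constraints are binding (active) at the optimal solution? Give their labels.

Corner points and P = 3s - 3t:
  (304/15, 37/15) → P = 267/5
  (1867/51, 1237/51) → P = 630/17
  (46/3, 0) → P = 46
  (0, 0) → P = 0
The feasible region is unbounded (it extends along (0, 1), (1, 7)), but P strictly decreases along every unbounded feasible direction, so there is no improving ray and the maximum is attained at a vertex.

The maximum is at (304/15, 37/15). Substituting into each constraint, equality holds for C1 and C2; the remaining constraints have slack.

C1 and C2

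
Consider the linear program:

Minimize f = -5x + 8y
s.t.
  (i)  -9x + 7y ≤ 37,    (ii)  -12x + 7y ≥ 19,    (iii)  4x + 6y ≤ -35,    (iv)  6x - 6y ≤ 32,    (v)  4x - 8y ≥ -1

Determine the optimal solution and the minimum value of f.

Feasible corners and f = -5x + 8y:
  (-223/6, -85/2) → f = -925/6
  (-289/44, -139/44) → f = 333/44
  (-359/100, -86/25) → f = -957/100
  (-169/15, -83/5) → f = -1147/15
  (-143/28, -17/7) → f = 171/28

At the optimal vertex, -9x + 7y = 37 and 6x - 6y = 32.
Solving simultaneously gives x = -223/6, y = -85/2.

x = -223/6, y = -85/2, minimum f = -925/6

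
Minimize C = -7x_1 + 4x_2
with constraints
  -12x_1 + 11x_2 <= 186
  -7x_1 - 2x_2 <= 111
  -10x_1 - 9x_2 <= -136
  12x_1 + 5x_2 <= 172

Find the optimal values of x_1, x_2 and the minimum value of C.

x_1 = 434/29, x_2 = -44/29, minimum C = -3214/29

Feasible corners and C = -7x_1 + 4x_2:
  (-89/109, 1746/109) → C = 7607/109
  (481/96, 179/8) → C = 5225/96
  (434/29, -44/29) → C = -3214/29

The binding constraints are -10x_1 - 9x_2 = -136 and 12x_1 + 5x_2 = 172.
Solving simultaneously gives x_1 = 434/29, x_2 = -44/29.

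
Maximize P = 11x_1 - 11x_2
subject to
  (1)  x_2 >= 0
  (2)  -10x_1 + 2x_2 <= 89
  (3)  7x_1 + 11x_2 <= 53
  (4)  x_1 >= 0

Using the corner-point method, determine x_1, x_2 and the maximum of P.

Vertices and P = 11x_1 - 11x_2:
  (53/7, 0) → P = 583/7
  (0, 0) → P = 0
  (0, 53/11) → P = -53

x_1 = 53/7, x_2 = 0, maximum P = 583/7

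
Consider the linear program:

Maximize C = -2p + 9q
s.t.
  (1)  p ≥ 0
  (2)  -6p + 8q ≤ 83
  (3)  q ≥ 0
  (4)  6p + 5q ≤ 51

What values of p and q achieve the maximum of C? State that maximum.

p = 0, q = 51/5, maximum C = 459/5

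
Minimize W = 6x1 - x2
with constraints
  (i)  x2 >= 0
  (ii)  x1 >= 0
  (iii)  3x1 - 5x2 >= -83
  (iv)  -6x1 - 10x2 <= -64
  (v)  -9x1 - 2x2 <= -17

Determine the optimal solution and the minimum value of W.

Extreme points and W = 6x1 - x2:
  (32/3, 0) → W = 64
  (0, 83/5) → W = -83/5
  (0, 17/2) → W = -17/2
  (7/13, 79/13) → W = -37/13
The feasible region is unbounded (it extends along (5, 3), (1, 0)), but W strictly increases along every unbounded feasible direction, so there is no improving ray and the minimum is attained at a vertex.

The binding constraints are x1 = 0 and 3x1 - 5x2 = -83.
Solving simultaneously gives x1 = 0, x2 = 83/5.

x1 = 0, x2 = 83/5, minimum W = -83/5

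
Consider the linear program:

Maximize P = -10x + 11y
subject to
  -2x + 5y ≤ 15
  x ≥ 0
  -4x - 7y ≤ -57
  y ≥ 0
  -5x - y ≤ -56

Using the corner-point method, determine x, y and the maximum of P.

Vertices and P = -10x + 11y:
  (265/27, 187/27) → P = -593/27
  (57/4, 0) → P = -285/2
  (335/31, 61/31) → P = -2679/31
The feasible region is unbounded (it extends along (1, 0), (5, 2)), but P strictly decreases along every unbounded feasible direction, so there is no improving ray and the maximum is attained at a vertex.

x = 265/27, y = 187/27, maximum P = -593/27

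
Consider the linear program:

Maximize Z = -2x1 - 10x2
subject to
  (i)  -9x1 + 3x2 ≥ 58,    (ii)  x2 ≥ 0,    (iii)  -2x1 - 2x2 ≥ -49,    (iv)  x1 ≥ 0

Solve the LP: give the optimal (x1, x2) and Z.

x1 = 0, x2 = 58/3, maximum Z = -580/3

Corner points and Z = -2x1 - 10x2:
  (31/24, 557/24) → Z = -704/3
  (0, 58/3) → Z = -580/3
  (0, 49/2) → Z = -245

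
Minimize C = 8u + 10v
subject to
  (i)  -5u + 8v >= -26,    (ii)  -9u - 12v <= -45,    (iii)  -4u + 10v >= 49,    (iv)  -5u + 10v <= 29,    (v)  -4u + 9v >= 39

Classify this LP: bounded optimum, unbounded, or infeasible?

Feasible corners and C = 8u + 10v:
  (246/5, 55/2) → C = 3343/5
  (42, 23) → C = 566
  (129/5, 79/5) → C = 1822/5
The feasible region has finitely many vertices and no improving ray; the minimum is 1822/5 at (129/5, 79/5).

bounded optimum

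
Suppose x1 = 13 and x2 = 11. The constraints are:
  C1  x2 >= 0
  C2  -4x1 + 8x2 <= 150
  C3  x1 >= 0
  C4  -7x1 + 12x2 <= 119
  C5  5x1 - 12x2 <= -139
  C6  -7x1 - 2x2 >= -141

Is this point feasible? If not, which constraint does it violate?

Constraint C5: 5x1 - 12x2 = -67, which is not ≤ -139. All other constraints are satisfied.

not feasible — violates C5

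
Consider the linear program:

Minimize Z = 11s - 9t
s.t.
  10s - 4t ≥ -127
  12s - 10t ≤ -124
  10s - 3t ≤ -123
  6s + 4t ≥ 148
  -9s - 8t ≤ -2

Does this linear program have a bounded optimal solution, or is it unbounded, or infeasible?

infeasible

The boundaries 10s - 4t = -127 and 6s + 4t = 148 meet at (21/16, 1121/32), but that point violates 10s - 3t ≤ -123. Every candidate vertex is excluded by some other constraint, so the feasible region is empty.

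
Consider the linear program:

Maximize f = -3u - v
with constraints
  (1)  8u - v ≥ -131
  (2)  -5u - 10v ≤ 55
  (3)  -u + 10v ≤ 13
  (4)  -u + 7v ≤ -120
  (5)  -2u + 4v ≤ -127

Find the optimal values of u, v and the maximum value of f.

u = 105/4, v = -149/8, maximum f = -481/8

Feasible corners and f = -3u - v:
  (105/4, -149/8) → f = -481/8
  (1291/3, 133/3) → f = -4006/3
  (409/10, -113/10) → f = -557/5
The feasible region is unbounded (it extends along (2, -1), (10, 1)), but f strictly decreases along every unbounded feasible direction, so there is no improving ray and the maximum is attained at a vertex.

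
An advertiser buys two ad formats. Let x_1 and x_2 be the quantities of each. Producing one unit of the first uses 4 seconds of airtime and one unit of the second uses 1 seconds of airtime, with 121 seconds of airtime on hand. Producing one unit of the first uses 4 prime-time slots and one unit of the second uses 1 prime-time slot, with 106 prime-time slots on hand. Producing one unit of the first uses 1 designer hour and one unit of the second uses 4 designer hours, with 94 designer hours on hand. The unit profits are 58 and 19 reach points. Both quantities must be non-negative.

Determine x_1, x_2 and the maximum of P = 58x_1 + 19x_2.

x_1 = 22, x_2 = 18, maximum P = 1618

Extreme points and P = 58x_1 + 19x_2:
  (0, 0) → P = 0
  (0, 47/2) → P = 893/2
  (53/2, 0) → P = 1537
  (22, 18) → P = 1618

At the optimal vertex, 4x_1 + x_2 = 106 and x_1 + 4x_2 = 94.
Solving simultaneously gives x_1 = 22, x_2 = 18.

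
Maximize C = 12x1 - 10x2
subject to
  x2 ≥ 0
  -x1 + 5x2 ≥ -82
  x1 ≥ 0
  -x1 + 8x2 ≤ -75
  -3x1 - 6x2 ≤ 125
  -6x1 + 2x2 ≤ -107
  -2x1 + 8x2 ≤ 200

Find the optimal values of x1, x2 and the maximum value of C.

x1 = 281/3, x2 = 7/3, maximum C = 3302/3

Corner points and C = 12x1 - 10x2:
  (82, 0) → C = 984
  (75, 0) → C = 900
  (281/3, 7/3) → C = 3302/3

At the optimal vertex, -x1 + 5x2 = -82 and -x1 + 8x2 = -75.
Solving simultaneously gives x1 = 281/3, x2 = 7/3.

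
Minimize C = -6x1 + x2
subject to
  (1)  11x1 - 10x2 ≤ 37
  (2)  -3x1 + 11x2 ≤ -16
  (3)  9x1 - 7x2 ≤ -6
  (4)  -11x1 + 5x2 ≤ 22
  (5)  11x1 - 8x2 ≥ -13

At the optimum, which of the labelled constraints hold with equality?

Feasible corners and C = -6x1 + x2:
  (-89/39, -27/13) → C = 151/13
  (-271/97, -215/97) → C = 1411/97
  (-31/8, -33/8) → C = 153/8
  (-37/11, -3) → C = 189/11

The minimum is at (-89/39, -27/13). Substituting into each constraint, equality holds for (2) and (3); the remaining constraints have slack.

(2) and (3)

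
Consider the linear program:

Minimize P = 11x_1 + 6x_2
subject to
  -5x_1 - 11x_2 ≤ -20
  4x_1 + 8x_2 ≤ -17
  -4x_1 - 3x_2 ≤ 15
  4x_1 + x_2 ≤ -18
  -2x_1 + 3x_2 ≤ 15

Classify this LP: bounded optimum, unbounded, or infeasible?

The boundaries 4x_1 + x_2 = -18 and -2x_1 + 3x_2 = 15 meet at (-69/14, 12/7), but that point violates -5x_1 - 11x_2 ≤ -20. Every candidate vertex is excluded by some other constraint, so the feasible region is empty.

infeasible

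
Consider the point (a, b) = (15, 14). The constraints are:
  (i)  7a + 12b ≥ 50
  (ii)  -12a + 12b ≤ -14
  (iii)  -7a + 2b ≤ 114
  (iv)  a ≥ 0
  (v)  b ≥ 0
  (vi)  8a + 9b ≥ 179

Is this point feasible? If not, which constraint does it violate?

Constraint (ii): -12a + 12b = -12, which is not ≤ -14. All other constraints are satisfied.

not feasible — violates (ii)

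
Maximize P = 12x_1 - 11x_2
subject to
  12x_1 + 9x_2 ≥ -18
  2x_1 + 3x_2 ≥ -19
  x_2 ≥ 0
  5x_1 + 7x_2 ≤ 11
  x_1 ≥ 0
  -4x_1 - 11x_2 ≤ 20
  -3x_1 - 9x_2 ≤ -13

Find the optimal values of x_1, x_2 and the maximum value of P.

x_1 = 1/3, x_2 = 4/3, maximum P = -32/3

Corner points and P = 12x_1 - 11x_2:
  (0, 11/7) → P = -121/7
  (1/3, 4/3) → P = -32/3
  (0, 13/9) → P = -143/9

At the optimal vertex, 5x_1 + 7x_2 = 11 and -3x_1 - 9x_2 = -13.
Solving simultaneously gives x_1 = 1/3, x_2 = 4/3.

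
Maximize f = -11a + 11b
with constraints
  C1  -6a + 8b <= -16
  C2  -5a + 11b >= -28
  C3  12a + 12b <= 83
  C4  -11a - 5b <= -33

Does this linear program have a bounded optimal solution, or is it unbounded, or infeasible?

bounded optimum

Vertices and f = -11a + 11b:
  (107/21, 51/28) → f = -3025/84
  (172/59, 11/59) → f = -1771/59
  (1249/192, 79/192) → f = -2145/32
  (503/146, -143/146) → f = -3553/73
The feasible region has finitely many vertices and no improving ray; the maximum is -1771/59 at (172/59, 11/59).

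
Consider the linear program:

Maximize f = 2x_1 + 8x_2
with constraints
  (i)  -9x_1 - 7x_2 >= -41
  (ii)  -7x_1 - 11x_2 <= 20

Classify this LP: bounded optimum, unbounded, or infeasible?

unbounded

From the feasible point (591/50, -467/50), moving in the direction (-7, 9) keeps every constraint satisfied while f increases without bound.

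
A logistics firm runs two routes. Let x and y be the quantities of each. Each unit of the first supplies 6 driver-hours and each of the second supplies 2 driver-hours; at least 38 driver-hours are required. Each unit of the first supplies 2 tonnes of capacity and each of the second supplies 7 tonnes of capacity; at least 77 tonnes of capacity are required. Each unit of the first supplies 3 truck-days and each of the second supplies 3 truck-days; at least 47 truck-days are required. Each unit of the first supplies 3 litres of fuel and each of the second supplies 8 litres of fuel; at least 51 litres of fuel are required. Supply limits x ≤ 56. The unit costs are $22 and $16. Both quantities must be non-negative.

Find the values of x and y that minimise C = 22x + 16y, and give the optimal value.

x = 5/3, y = 14, minimum C = 782/3

Corner points and C = 22x + 16y:
  (0, 19) → C = 304
  (77/2, 0) → C = 847
  (56, 0) → C = 1232
  (5/3, 14) → C = 782/3
  (98/15, 137/15) → C = 4348/15
The feasible region is unbounded (it extends along (0, 1)), but C strictly increases along every unbounded feasible direction, so there is no improving ray and the minimum is attained at a vertex.

The binding constraints are 6x + 2y = 38 and 3x + 3y = 47.
Solving simultaneously gives x = 5/3, y = 14.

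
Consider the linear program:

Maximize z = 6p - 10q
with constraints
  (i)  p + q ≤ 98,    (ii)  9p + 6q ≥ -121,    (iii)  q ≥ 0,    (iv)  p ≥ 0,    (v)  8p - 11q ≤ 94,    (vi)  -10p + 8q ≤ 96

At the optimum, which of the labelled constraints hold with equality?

(iii) and (v)

Feasible corners and z = 6p - 10q:
  (1172/19, 690/19) → z = 132/19
  (344/9, 538/9) → z = -3316/9
  (0, 0) → z = 0
  (47/4, 0) → z = 141/2
  (0, 12) → z = -120

The maximum is at (47/4, 0). Substituting into each constraint, equality holds for (iii) and (v); the remaining constraints have slack.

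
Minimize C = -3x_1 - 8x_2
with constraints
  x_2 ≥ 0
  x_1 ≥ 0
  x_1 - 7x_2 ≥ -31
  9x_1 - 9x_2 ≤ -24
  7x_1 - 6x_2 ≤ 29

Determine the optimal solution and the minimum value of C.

x_1 = 37/18, x_2 = 85/18, minimum C = -791/18

Vertices and C = -3x_1 - 8x_2:
  (0, 31/7) → C = -248/7
  (0, 8/3) → C = -64/3
  (37/18, 85/18) → C = -791/18

The optimum lies where x_1 - 7x_2 = -31 and 9x_1 - 9x_2 = -24.
Solving simultaneously gives x_1 = 37/18, x_2 = 85/18.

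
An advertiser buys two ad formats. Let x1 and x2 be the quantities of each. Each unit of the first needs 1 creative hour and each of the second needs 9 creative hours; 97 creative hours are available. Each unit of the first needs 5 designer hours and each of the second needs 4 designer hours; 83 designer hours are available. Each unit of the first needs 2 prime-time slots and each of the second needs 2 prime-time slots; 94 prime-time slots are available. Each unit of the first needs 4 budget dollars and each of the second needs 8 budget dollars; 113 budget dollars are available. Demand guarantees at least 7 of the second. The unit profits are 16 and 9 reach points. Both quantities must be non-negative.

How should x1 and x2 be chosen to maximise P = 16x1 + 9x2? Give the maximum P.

Vertices and P = 16x1 + 9x2:
  (0, 97/9) → P = 97
  (0, 7) → P = 63
  (241/28, 275/28) → P = 6331/28
  (53/6, 233/24) → P = 5489/24
  (11, 7) → P = 239

At the optimal vertex, 5x1 + 4x2 = 83 and x2 = 7.
Solving simultaneously gives x1 = 11, x2 = 7.

x1 = 11, x2 = 7, maximum P = 239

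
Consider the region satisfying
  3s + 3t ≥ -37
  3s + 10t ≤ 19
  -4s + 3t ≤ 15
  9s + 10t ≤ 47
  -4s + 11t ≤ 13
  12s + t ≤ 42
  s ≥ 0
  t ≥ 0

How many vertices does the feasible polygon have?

The feasible vertices (each the meet of two boundaries and inside every other half-plane) are:
  (79/73, 115/73)
  (401/117, 34/39)
  (0, 13/11)
  (7/2, 0)
  (0, 0)

5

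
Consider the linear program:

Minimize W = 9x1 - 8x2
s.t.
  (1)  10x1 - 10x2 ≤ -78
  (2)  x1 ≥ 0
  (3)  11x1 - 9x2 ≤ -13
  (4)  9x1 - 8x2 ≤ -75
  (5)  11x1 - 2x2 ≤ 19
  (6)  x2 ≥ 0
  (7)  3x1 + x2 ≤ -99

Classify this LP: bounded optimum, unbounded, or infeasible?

infeasible

The boundaries x1 = 0 and 9x1 - 8x2 = -75 meet at (0, 75/8), but that point violates 3x1 + x2 ≤ -99. Every candidate vertex is excluded by some other constraint, so the feasible region is empty.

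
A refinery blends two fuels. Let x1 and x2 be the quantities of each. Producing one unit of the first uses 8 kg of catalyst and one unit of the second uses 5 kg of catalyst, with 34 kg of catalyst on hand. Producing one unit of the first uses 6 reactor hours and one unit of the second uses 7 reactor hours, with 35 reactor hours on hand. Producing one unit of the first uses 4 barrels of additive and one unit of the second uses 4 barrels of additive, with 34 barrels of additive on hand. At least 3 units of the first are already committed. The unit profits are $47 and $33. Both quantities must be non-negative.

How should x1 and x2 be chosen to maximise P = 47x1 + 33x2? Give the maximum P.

x1 = 3, x2 = 2, maximum P = 207

The binding constraints are 8x1 + 5x2 = 34 and x1 = 3.
Solving simultaneously gives x1 = 3, x2 = 2.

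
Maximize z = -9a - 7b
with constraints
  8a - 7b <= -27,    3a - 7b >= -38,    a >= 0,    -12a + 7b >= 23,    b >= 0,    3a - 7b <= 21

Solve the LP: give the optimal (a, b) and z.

a = 0, b = 27/7, maximum z = -27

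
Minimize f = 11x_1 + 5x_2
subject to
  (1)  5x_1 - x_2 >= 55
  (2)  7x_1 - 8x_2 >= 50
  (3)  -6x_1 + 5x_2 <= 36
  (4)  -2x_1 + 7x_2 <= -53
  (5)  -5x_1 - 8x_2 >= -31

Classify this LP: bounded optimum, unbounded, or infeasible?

From the feasible point (332/33, -155/33), moving in the direction (-1, -5) keeps every constraint satisfied while f decreases without bound.

unbounded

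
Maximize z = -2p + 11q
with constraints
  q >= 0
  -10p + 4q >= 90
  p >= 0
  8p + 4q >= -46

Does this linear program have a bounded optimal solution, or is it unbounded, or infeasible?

From the feasible point (0, 45/2), moving in the direction (0, 1) keeps every constraint satisfied while z increases without bound.

unbounded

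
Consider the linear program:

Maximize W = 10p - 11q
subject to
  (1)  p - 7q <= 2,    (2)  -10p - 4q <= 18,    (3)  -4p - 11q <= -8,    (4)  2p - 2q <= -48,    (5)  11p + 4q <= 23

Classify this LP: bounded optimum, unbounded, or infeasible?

Corner points and W = 10p - 11q:
  (-57/7, 111/7) → W = -1791/7
  (-73/15, 287/15) → W = -3887/15
The feasible region has finitely many vertices and no improving ray; the maximum is -1791/7 at (-57/7, 111/7).

bounded optimum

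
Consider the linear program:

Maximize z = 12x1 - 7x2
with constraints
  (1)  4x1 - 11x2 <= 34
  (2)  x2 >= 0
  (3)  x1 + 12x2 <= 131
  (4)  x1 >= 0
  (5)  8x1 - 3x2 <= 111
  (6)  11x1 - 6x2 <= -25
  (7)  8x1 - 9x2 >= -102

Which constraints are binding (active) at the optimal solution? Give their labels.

(4) and (6)

Vertices and z = 12x1 - 7x2:
  (0, 131/12) → z = -917/12
  (81/23, 733/69) → z = -2215/69
  (0, 25/6) → z = -175/6

The maximum is at (0, 25/6). Substituting into each constraint, equality holds for (4) and (6); the remaining constraints have slack.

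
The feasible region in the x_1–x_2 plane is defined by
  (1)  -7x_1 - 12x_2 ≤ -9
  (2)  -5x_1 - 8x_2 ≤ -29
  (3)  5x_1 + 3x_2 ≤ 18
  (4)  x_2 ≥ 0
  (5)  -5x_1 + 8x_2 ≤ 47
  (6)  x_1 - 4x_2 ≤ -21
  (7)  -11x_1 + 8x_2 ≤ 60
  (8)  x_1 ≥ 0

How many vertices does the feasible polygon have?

The feasible vertices (each the meet of two boundaries and inside every other half-plane) are:
  (3/55, 65/11)
  (9/23, 123/23)
  (0, 47/8)
  (0, 21/4)

4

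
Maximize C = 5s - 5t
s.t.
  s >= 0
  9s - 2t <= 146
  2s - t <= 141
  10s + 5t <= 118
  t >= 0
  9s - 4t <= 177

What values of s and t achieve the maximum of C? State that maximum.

s = 59/5, t = 0, maximum C = 59

Vertices and C = 5s - 5t:
  (0, 118/5) → C = -118
  (0, 0) → C = 0
  (59/5, 0) → C = 59

The binding constraints are 10s + 5t = 118 and t = 0.
Solving simultaneously gives s = 59/5, t = 0.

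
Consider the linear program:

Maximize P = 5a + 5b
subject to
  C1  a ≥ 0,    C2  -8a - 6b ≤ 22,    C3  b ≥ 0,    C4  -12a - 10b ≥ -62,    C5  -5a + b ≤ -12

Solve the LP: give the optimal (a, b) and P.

Vertices and P = 5a + 5b:
  (31/6, 0) → P = 155/6
  (12/5, 0) → P = 12
  (91/31, 83/31) → P = 870/31

a = 91/31, b = 83/31, maximum P = 870/31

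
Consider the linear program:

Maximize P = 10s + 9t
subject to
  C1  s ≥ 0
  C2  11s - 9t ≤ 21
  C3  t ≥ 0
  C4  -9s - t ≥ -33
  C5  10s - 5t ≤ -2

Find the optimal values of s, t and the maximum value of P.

Corner points and P = 10s + 9t:
  (0, 33) → P = 297
  (0, 2/5) → P = 18/5
  (163/55, 348/55) → P = 4762/55

The optimum lies where s = 0 and -9s - t = -33.
Solving simultaneously gives s = 0, t = 33.

s = 0, t = 33, maximum P = 297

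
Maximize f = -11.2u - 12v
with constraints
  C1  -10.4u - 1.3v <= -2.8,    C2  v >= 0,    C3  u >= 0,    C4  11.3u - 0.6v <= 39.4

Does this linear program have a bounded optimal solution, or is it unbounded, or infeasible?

Vertices and f = -11.2u - 12v:
  (7/26, 0) → f = -196/65
  (0, 28/13) → f = -336/13
  (394/113, 0) → f = -22064/565
The feasible region has finitely many vertices and no improving ray; the maximum is -196/65 at (7/26, 0).

bounded optimum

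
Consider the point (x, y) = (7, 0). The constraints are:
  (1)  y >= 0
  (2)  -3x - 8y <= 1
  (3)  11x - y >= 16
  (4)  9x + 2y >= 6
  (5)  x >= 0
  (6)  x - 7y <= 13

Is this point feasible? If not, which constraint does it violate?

feasible

(1): 0 ≥ 0 ✓
(2): -21 ≤ 1 ✓
(3): 77 ≥ 16 ✓
(4): 63 ≥ 6 ✓
(5): 7 ≥ 0 ✓
(6): 7 ≤ 13 ✓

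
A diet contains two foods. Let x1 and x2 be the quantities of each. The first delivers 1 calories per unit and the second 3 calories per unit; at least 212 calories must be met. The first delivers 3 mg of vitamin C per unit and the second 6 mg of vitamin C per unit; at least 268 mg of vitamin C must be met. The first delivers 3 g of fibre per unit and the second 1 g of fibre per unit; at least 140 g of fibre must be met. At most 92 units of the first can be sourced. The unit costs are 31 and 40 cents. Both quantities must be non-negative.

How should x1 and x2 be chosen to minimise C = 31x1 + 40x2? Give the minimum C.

Extreme points and C = 31x1 + 40x2:
  (0, 140) → C = 5600
  (26, 62) → C = 3286
  (92, 40) → C = 4452
The feasible region is unbounded (it extends along (0, 1)), but C strictly increases along every unbounded feasible direction, so there is no improving ray and the minimum is attained at a vertex.

x1 = 26, x2 = 62, minimum C = 3286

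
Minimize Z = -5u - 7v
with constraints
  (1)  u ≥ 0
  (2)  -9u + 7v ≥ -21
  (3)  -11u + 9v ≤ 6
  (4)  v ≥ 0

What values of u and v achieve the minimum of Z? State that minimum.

u = 231/4, v = 285/4, minimum Z = -1575/2

Feasible corners and Z = -5u - 7v:
  (0, 2/3) → Z = -14/3
  (0, 0) → Z = 0
  (231/4, 285/4) → Z = -1575/2
  (7/3, 0) → Z = -35/3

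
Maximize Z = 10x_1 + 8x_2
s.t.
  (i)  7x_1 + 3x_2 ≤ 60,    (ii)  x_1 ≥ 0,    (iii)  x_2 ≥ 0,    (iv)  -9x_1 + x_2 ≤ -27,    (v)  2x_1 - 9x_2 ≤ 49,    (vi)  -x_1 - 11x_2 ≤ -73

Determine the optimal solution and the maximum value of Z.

Corner points and Z = 10x_1 + 8x_2:
  (141/34, 351/34) → Z = 2109/17
  (441/74, 451/74) → Z = 4009/37
  (37/10, 63/10) → Z = 437/5

At the optimal vertex, 7x_1 + 3x_2 = 60 and -9x_1 + x_2 = -27.
Solving simultaneously gives x_1 = 141/34, x_2 = 351/34.

x_1 = 141/34, x_2 = 351/34, maximum Z = 2109/17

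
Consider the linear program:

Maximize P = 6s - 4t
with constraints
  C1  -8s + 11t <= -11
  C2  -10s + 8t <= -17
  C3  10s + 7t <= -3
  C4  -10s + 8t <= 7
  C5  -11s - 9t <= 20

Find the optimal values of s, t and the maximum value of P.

The binding constraints are 10s + 7t = -3 and -11s - 9t = 20.
Solving simultaneously gives s = 113/13, t = -167/13.

s = 113/13, t = -167/13, maximum P = 1346/13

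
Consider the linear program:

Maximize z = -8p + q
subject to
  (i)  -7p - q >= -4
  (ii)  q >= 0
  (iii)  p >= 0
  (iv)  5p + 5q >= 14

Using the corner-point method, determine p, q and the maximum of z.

p = 0, q = 4, maximum z = 4

Feasible corners and z = -8p + q:
  (0, 4) → z = 4
  (1/5, 13/5) → z = 1
  (0, 14/5) → z = 14/5

At the optimal vertex, -7p - q = -4 and p = 0.
Solving simultaneously gives p = 0, q = 4.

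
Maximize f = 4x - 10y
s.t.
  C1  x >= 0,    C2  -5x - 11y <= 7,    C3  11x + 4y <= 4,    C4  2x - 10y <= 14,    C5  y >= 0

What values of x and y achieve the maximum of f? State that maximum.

x = 4/11, y = 0, maximum f = 16/11

Vertices and f = 4x - 10y:
  (0, 1) → f = -10
  (0, 0) → f = 0
  (4/11, 0) → f = 16/11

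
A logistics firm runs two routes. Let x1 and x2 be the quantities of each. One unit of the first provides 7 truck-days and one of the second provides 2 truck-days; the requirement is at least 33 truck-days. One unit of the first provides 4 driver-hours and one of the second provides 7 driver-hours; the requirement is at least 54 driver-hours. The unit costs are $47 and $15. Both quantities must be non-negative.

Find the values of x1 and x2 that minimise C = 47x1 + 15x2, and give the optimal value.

x1 = 3, x2 = 6, minimum C = 231

Feasible corners and C = 47x1 + 15x2:
  (0, 33/2) → C = 495/2
  (27/2, 0) → C = 1269/2
  (3, 6) → C = 231
The feasible region is unbounded (it extends along (0, 1), (1, 0)), but C strictly increases along every unbounded feasible direction, so there is no improving ray and the minimum is attained at a vertex.

The optimum lies where 7x1 + 2x2 = 33 and 4x1 + 7x2 = 54.
Solving simultaneously gives x1 = 3, x2 = 6.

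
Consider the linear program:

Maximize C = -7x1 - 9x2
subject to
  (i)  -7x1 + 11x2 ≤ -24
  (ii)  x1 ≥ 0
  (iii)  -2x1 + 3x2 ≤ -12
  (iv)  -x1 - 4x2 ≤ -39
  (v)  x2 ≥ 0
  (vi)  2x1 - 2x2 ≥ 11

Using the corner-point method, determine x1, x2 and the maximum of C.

Corner points and C = -7x1 - 9x2:
  (60, 36) → C = -744
  (15, 6) → C = -159
  (39, 0) → C = -273
The feasible region is unbounded (it extends along (11, 7), (1, 0)), but C strictly decreases along every unbounded feasible direction, so there is no improving ray and the maximum is attained at a vertex.

At the optimal vertex, -2x1 + 3x2 = -12 and -x1 - 4x2 = -39.
Solving simultaneously gives x1 = 15, x2 = 6.

x1 = 15, x2 = 6, maximum C = -159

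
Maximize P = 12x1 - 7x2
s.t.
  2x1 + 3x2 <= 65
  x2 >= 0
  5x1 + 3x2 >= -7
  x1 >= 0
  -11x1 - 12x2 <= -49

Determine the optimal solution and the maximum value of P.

Corner points and P = 12x1 - 7x2:
  (65/2, 0) → P = 390
  (0, 65/3) → P = -455/3
  (49/11, 0) → P = 588/11
  (0, 49/12) → P = -343/12

The optimum lies where 2x1 + 3x2 = 65 and x2 = 0.
Solving simultaneously gives x1 = 65/2, x2 = 0.

x1 = 65/2, x2 = 0, maximum P = 390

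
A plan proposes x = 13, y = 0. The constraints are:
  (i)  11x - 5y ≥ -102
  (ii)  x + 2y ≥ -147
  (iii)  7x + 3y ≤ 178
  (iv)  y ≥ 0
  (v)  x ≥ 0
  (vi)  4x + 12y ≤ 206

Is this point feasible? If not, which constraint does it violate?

feasible

(i): 143 ≥ -102 ✓
(ii): 13 ≥ -147 ✓
(iii): 91 ≤ 178 ✓
(iv): 0 ≥ 0 ✓
(v): 13 ≥ 0 ✓
(vi): 52 ≤ 206 ✓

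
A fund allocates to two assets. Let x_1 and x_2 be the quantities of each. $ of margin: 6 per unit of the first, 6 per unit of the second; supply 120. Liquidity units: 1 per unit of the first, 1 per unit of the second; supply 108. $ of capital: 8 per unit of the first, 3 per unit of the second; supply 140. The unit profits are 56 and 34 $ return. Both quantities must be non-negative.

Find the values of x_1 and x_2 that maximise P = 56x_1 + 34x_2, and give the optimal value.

Feasible corners and P = 56x_1 + 34x_2:
  (0, 0) → P = 0
  (0, 20) → P = 680
  (35/2, 0) → P = 980
  (16, 4) → P = 1032

x_1 = 16, x_2 = 4, maximum P = 1032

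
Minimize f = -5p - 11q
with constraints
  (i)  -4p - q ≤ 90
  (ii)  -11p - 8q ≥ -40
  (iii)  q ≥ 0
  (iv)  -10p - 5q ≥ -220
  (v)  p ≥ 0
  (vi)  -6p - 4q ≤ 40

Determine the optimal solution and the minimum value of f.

p = 0, q = 5, minimum f = -55

Corner points and f = -5p - 11q:
  (40/11, 0) → f = -200/11
  (0, 5) → f = -55
  (0, 0) → f = 0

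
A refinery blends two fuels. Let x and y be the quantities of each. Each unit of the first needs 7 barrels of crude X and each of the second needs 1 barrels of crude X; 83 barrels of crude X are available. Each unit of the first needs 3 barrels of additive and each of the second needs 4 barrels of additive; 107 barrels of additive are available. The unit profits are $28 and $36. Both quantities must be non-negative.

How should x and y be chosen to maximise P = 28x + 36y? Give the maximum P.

Corner points and P = 28x + 36y:
  (0, 0) → P = 0
  (0, 107/4) → P = 963
  (83/7, 0) → P = 332
  (9, 20) → P = 972

x = 9, y = 20, maximum P = 972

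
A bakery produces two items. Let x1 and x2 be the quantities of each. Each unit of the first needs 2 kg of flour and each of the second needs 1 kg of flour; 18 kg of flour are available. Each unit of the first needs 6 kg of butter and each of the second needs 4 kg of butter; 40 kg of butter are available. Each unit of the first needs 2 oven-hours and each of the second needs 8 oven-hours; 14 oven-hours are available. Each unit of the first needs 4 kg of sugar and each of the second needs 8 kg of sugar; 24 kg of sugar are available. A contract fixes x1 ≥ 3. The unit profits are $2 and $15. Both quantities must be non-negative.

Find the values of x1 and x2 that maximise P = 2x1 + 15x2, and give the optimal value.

Extreme points and P = 2x1 + 15x2:
  (6, 0) → P = 12
  (3, 0) → P = 6
  (5, 1/2) → P = 35/2
  (3, 1) → P = 21

The optimum lies where 2x1 + 8x2 = 14 and x1 = 3.
Solving simultaneously gives x1 = 3, x2 = 1.

x1 = 3, x2 = 1, maximum P = 21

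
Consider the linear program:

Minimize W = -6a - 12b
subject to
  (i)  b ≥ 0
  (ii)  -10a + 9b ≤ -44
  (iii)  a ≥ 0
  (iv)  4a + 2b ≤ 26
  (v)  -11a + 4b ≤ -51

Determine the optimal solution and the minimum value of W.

a = 23/4, b = 3/2, minimum W = -105/2

Corner points and W = -6a - 12b:
  (13/2, 0) → W = -39
  (51/11, 0) → W = -306/11
  (23/4, 3/2) → W = -105/2
  (283/59, 26/59) → W = -2010/59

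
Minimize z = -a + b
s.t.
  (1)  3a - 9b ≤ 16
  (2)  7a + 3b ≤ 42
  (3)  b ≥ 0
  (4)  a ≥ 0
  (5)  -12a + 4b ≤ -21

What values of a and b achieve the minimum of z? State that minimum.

a = 71/12, b = 7/36, minimum z = -103/18

Vertices and z = -a + b:
  (71/12, 7/36) → z = -103/18
  (16/3, 0) → z = -16/3
  (231/64, 357/64) → z = 63/32
  (7/4, 0) → z = -7/4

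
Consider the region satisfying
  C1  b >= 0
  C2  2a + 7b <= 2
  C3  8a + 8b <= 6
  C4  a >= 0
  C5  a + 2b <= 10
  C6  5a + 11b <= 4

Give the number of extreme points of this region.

The feasible vertices (each the meet of two boundaries and inside every other half-plane) are:
  (3/4, 0)
  (0, 0)
  (0, 2/7)
  (6/13, 2/13)
  (17/24, 1/24)

5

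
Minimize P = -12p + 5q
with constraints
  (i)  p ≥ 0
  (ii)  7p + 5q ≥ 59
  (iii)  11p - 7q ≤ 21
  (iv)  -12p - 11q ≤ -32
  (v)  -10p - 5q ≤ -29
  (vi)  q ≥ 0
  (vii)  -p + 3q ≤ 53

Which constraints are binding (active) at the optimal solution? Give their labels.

(iii) and (vii)

Feasible corners and P = -12p + 5q:
  (0, 59/5) → P = 59
  (0, 53/3) → P = 265/3
  (259/52, 251/52) → P = -1853/52
  (217/13, 302/13) → P = -1094/13

The minimum is at (217/13, 302/13). Substituting into each constraint, equality holds for (iii) and (vii); the remaining constraints have slack.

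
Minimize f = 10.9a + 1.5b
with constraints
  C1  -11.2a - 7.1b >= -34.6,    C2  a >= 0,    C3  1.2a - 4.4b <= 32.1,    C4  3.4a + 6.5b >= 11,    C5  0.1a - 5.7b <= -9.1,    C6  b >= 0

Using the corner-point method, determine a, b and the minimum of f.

a = 0, b = 22/13, minimum f = 33/13

Feasible corners and f = 10.9a + 1.5b:
  (0, 346/71) → f = 519/71
  (13261/6455, 10538/6455) → f = 1603519/64550
  (0, 22/13) → f = 33/13
  (355/2003, 3204/2003) → f = 17351/4006

The optimum lies where a = 0 and 3.4a + 6.5b = 11.
Solving simultaneously gives a = 0, b = 22/13.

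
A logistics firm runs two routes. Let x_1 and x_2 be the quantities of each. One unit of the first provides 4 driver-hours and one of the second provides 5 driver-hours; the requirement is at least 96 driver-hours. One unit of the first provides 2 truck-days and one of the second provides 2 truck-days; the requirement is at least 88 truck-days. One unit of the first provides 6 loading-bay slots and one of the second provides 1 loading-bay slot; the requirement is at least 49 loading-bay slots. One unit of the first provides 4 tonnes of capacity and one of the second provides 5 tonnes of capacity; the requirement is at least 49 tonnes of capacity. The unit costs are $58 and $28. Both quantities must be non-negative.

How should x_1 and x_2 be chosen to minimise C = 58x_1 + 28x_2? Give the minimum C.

Feasible corners and C = 58x_1 + 28x_2:
  (0, 49) → C = 1372
  (44, 0) → C = 2552
  (1, 43) → C = 1262
The feasible region is unbounded (it extends along (0, 1), (1, 0)), but C strictly increases along every unbounded feasible direction, so there is no improving ray and the minimum is attained at a vertex.

x_1 = 1, x_2 = 43, minimum C = 1262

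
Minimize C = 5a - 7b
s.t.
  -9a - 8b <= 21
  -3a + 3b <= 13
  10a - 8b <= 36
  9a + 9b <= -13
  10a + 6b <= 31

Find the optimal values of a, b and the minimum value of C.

The optimum lies where -3a + 3b = 13 and 9a + 9b = -13.
Solving simultaneously gives a = -26/9, b = 13/9.

a = -26/9, b = 13/9, minimum C = -221/9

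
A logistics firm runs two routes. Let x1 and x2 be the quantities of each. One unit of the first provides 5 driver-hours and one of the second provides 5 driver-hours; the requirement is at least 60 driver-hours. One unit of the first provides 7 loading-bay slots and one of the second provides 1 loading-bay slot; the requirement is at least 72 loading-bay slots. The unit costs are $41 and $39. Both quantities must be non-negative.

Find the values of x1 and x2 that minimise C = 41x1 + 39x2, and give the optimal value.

The feasible region is unbounded (it extends along (0, 1), (1, 0)), but C strictly increases along every unbounded feasible direction, so there is no improving ray and the minimum is attained at a vertex.

x1 = 10, x2 = 2, minimum C = 488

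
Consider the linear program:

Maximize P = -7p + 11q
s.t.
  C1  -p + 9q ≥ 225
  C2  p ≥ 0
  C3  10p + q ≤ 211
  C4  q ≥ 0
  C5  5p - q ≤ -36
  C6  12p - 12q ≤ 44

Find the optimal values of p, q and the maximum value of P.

p = 0, q = 211, maximum P = 2321

Feasible corners and P = -7p + 11q:
  (0, 211) → P = 2321
  (0, 36) → P = 396
  (35/3, 283/3) → P = 956

The optimum lies where p = 0 and 10p + q = 211.
Solving simultaneously gives p = 0, q = 211.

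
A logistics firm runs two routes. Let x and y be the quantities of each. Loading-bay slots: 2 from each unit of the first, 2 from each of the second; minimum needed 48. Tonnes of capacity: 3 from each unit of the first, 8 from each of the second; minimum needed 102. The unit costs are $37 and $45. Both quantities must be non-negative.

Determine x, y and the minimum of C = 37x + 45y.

Vertices and C = 37x + 45y:
  (0, 24) → C = 1080
  (34, 0) → C = 1258
  (18, 6) → C = 936
The feasible region is unbounded (it extends along (0, 1), (1, 0)), but C strictly increases along every unbounded feasible direction, so there is no improving ray and the minimum is attained at a vertex.

The binding constraints are 2x + 2y = 48 and 3x + 8y = 102.
Solving simultaneously gives x = 18, y = 6.

x = 18, y = 6, minimum C = 936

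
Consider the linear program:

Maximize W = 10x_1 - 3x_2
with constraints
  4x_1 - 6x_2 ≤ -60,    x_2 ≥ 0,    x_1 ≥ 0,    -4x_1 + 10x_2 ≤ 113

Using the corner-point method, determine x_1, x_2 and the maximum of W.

Vertices and W = 10x_1 - 3x_2:
  (0, 10) → W = -30
  (39/8, 53/4) → W = 9
  (0, 113/10) → W = -339/10

The binding constraints are 4x_1 - 6x_2 = -60 and -4x_1 + 10x_2 = 113.
Solving simultaneously gives x_1 = 39/8, x_2 = 53/4.

x_1 = 39/8, x_2 = 53/4, maximum W = 9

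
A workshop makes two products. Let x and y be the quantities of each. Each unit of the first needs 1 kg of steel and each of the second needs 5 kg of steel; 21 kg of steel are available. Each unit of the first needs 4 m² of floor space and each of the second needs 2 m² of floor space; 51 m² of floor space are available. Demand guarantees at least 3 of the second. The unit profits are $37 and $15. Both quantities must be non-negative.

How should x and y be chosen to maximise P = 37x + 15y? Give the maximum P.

x = 6, y = 3, maximum P = 267

Extreme points and P = 37x + 15y:
  (0, 21/5) → P = 63
  (0, 3) → P = 45
  (6, 3) → P = 267

At the optimal vertex, x + 5y = 21 and y = 3.
Solving simultaneously gives x = 6, y = 3.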